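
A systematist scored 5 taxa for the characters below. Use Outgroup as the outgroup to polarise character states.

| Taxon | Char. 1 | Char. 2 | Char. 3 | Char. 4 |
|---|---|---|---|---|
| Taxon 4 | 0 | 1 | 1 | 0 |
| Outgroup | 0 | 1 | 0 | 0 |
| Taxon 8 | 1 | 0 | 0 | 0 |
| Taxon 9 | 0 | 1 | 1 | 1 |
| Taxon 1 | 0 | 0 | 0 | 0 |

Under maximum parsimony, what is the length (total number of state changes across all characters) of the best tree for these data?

4

Character polarity is set by the outgroup: the derived state is whichever differs from the outgroup's state, so for Char. 2 the derived state is '0', and for the remaining characters it is '1'.
Char. 1 (derived state '1') is unique to Taxon 8 (autapomorphy; uninformative for grouping).
Char. 2: derived state '0' in Taxon 1 and Taxon 8 only — synapomorphy for {Taxon 1, Taxon 8}.
Char. 3: derived state '1' in Taxon 4 and Taxon 9 only — synapomorphy for {Taxon 4, Taxon 9}.
Char. 4: derived state '1' in Taxon 9 only — an autapomorphy, so it tells us nothing about relationships among taxa.
Most parsimonious ingroup topology: ((Taxon 4,Taxon 9),(Taxon 1,Taxon 8)).
Changes per character on this tree: Char. 1: 1; Char. 2: 1; Char. 3: 1; Char. 4: 1.
Total = 4.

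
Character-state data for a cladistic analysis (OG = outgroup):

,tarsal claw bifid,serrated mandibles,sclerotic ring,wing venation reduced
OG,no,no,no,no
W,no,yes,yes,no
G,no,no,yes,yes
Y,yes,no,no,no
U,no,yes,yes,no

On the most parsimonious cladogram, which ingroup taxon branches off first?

Y

The outgroup has state 'no' for every character, so 'yes' is the derived state throughout.
tarsal claw bifid (derived state 'yes') is unique to Y (autapomorphy; uninformative for grouping).
serrated mandibles: derived state 'yes' in U and W only — synapomorphy for {U, W}.
Only G, U, and W show the derived state 'yes' for sclerotic ring, supporting them as a clade.
wing venation reduced (derived state 'yes') is unique to G (autapomorphy; uninformative for grouping).
Most parsimonious ingroup topology: (((W,U),G),Y).
Y is sister to the clade containing all other ingroup taxa, so it is the earliest-diverging (most basal) ingroup lineage.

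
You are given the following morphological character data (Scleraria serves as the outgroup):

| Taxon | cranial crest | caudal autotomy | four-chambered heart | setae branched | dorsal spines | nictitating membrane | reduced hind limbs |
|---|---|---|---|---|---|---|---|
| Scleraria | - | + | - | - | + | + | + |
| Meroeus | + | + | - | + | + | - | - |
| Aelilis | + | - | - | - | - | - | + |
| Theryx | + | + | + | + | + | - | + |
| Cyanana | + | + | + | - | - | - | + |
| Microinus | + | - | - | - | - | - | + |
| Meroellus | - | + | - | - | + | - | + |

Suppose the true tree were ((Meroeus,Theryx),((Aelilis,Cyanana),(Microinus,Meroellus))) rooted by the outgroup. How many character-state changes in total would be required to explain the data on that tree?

Map each character onto ((Meroeus,Theryx),((Aelilis,Cyanana),(Microinus,Meroellus))) (rooted by Scleraria) and count the minimum state changes it requires (Fitch parsimony):
cranial crest: 2; caudal autotomy: 2; four-chambered heart: 2; setae branched: 1; dorsal spines: 2; nictitating membrane: 1; reduced hind limbs: 1.
Total tree length = 11.

11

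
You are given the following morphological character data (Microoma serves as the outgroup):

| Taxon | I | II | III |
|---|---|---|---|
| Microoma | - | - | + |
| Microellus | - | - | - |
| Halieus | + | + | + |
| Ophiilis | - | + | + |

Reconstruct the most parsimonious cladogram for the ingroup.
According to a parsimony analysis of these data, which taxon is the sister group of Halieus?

Ophiilis

Character polarity is set by the outgroup: the derived state is whichever differs from the outgroup's state, so for III the derived state is '-', and for the remaining characters it is '+'.
I (derived state '+') is unique to Halieus (autapomorphy; uninformative for grouping).
II (derived state '+') is shared by Halieus and Ophiilis — a synapomorphy uniting that clade.
III: derived state '-' in Microellus only — an autapomorphy, so it tells us nothing about relationships among taxa.
Most parsimonious ingroup topology: (Microellus,(Halieus,Ophiilis)).
Halieus and Ophiilis form a cherry on this tree, so they are sister taxa.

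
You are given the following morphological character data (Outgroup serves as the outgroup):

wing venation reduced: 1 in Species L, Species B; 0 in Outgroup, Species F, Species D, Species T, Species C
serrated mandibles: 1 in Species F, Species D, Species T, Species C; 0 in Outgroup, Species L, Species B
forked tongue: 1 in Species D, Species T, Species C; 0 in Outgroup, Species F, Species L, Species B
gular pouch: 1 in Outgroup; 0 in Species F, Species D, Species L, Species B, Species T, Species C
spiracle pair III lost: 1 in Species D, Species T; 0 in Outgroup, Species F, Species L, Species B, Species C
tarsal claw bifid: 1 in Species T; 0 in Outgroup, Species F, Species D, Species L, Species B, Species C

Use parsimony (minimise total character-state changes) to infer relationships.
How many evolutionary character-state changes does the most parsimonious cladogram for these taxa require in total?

Character polarity is set by the outgroup: the derived state is whichever differs from the outgroup's state, so for gular pouch the derived state is '0', and for the remaining characters it is '1'.
wing venation reduced (derived state '1') is shared by Species B and Species L — a synapomorphy uniting that clade.
Only Species C, Species D, Species F, and Species T show the derived state '1' for serrated mandibles, supporting them as a clade.
forked tongue (derived state '1') is shared by Species C, Species D, and Species T — a synapomorphy uniting that clade.
gular pouch (derived state '0') is shared by all ingroup taxa — unites the whole ingroup.
spiracle pair III lost (derived state '1') is shared by Species D and Species T — a synapomorphy uniting that clade.
tarsal claw bifid: derived state '1' in Species T only — an autapomorphy, so it tells us nothing about relationships among taxa.
Most parsimonious ingroup topology: ((Species F,((Species D,Species T),Species C)),(Species L,Species B)).
Changes per character on this tree: wing venation reduced: 1; serrated mandibles: 1; forked tongue: 1; gular pouch: 1; spiracle pair III lost: 1; tarsal claw bifid: 1.
Total = 6.

6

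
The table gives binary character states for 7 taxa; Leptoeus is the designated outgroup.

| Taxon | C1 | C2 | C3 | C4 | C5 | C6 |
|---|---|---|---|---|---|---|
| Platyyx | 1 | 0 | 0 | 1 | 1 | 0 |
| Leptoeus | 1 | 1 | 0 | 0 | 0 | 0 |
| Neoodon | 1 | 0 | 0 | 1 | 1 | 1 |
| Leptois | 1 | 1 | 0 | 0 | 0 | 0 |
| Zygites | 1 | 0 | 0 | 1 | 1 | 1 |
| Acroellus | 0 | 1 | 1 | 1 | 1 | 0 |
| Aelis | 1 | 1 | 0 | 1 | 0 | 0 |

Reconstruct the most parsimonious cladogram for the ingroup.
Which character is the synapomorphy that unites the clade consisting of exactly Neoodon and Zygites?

C6

Character polarity is set by the outgroup: the derived state is whichever differs from the outgroup's state, so for C1, C2 the derived state is '0', and for the remaining characters it is '1'.
C1: derived state '0' in Acroellus only — an autapomorphy, so it tells us nothing about relationships among taxa.
Only Neoodon, Platyyx, and Zygites show the derived state '0' for C2, supporting them as a clade.
C3 (derived state '1') is unique to Acroellus (autapomorphy; uninformative for grouping).
Only Acroellus, Aelis, Neoodon, Platyyx, and Zygites show the derived state '1' for C4, supporting them as a clade.
Only Acroellus, Neoodon, Platyyx, and Zygites show the derived state '1' for C5, supporting them as a clade.
C6 (derived state '1') is shared by Neoodon and Zygites — a synapomorphy uniting that clade.
Most parsimonious ingroup topology: ((((Platyyx,(Zygites,Neoodon)),Acroellus),Aelis),Leptois).
The clade {Neoodon, Zygites} is supported by C6: its derived state '1' occurs in exactly those taxa and in no other taxon (including the outgroup).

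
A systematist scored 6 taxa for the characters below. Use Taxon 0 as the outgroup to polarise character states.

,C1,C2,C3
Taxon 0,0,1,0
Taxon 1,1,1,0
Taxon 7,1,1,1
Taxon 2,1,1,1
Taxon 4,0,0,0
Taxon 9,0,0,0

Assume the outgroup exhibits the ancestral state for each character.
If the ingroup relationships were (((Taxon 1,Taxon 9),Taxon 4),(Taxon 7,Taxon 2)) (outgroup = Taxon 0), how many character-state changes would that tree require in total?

5

Map each character onto (((Taxon 1,Taxon 9),Taxon 4),(Taxon 7,Taxon 2)) (rooted by Taxon 0) and count the minimum state changes it requires (Fitch parsimony):
C1: 2; C2: 2; C3: 1.
Total tree length = 5.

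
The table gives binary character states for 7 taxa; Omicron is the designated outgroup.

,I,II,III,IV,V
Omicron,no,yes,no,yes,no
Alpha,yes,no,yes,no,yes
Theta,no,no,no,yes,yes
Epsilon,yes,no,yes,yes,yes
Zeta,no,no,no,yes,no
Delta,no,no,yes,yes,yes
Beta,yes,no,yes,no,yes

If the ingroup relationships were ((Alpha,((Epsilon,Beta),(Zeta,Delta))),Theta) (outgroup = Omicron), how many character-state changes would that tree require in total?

9

Map each character onto ((Alpha,((Epsilon,Beta),(Zeta,Delta))),Theta) (rooted by Omicron) and count the minimum state changes it requires (Fitch parsimony):
I: 2; II: 1; III: 2; IV: 2; V: 2.
Total tree length = 9.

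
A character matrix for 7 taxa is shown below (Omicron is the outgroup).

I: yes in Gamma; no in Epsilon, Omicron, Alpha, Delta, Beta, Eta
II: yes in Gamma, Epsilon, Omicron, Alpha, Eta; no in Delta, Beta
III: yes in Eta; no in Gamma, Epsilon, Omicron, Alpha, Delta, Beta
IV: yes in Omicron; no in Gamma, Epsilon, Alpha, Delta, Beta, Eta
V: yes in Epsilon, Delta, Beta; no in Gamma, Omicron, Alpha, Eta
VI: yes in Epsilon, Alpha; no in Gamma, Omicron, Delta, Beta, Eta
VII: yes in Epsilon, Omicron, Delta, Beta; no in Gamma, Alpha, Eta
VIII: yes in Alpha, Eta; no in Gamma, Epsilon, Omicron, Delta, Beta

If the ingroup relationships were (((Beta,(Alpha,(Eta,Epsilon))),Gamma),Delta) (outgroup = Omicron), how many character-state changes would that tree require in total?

Map each character onto (((Beta,(Alpha,(Eta,Epsilon))),Gamma),Delta) (rooted by Omicron) and count the minimum state changes it requires (Fitch parsimony):
I: 1; II: 2; III: 1; IV: 1; V: 3; VI: 2; VII: 3; VIII: 2.
Total tree length = 15.

15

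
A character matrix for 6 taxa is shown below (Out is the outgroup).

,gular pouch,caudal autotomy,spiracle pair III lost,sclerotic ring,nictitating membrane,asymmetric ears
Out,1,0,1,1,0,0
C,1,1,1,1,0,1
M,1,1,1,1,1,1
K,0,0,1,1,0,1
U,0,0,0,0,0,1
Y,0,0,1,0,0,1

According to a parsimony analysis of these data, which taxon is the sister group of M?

Character polarity is set by the outgroup: the derived state is whichever differs from the outgroup's state, so for gular pouch, spiracle pair III lost, sclerotic ring the derived state is '0', and for the remaining characters it is '1'.
gular pouch: derived state '0' in K, U, and Y only — synapomorphy for {K, U, Y}.
caudal autotomy (derived state '1') is shared by C and M — a synapomorphy uniting that clade.
spiracle pair III lost (derived state '0') is unique to U (autapomorphy; uninformative for grouping).
sclerotic ring: derived state '0' in U and Y only — synapomorphy for {U, Y}.
nictitating membrane: derived state '1' in M only — an autapomorphy, so it tells us nothing about relationships among taxa.
All ingroup taxa share the derived state '1' for asymmetric ears; it defines the ingroup but does not resolve relationships within it.
Most parsimonious ingroup topology: ((C,M),(K,(U,Y))).
M and C form a cherry on this tree, so they are sister taxa.

C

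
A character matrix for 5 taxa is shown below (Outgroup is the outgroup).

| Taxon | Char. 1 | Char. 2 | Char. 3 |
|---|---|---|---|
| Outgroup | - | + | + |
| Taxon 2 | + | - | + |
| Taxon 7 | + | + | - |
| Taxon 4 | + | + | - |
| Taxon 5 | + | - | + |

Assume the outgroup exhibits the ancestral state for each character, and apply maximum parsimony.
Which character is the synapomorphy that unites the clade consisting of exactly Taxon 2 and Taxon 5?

Char. 2

Character polarity is set by the outgroup: the derived state is whichever differs from the outgroup's state, so for Char. 2, Char. 3 the derived state is '-', and for the remaining characters it is '+'.
All ingroup taxa share the derived state '+' for Char. 1; it defines the ingroup but does not resolve relationships within it.
Char. 2 (derived state '-') is shared by Taxon 2 and Taxon 5 — a synapomorphy uniting that clade.
Char. 3 (derived state '-') is shared by Taxon 4 and Taxon 7 — a synapomorphy uniting that clade.
Most parsimonious ingroup topology: ((Taxon 2,Taxon 5),(Taxon 7,Taxon 4)).
The clade {Taxon 2, Taxon 5} is supported by Char. 2: its derived state '-' occurs in exactly those taxa and in no other taxon (including the outgroup).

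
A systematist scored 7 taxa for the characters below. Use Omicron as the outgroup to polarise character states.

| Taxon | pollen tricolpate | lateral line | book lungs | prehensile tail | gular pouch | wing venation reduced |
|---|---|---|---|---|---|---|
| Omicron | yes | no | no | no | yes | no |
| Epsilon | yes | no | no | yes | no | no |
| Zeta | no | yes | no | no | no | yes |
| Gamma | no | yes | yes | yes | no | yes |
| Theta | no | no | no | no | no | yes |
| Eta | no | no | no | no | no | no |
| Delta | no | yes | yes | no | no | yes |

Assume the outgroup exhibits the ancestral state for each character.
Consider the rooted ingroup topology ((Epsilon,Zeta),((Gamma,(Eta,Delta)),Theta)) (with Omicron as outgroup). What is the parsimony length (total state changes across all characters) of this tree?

13

Map each character onto ((Epsilon,Zeta),((Gamma,(Eta,Delta)),Theta)) (rooted by Omicron) and count the minimum state changes it requires (Fitch parsimony):
pollen tricolpate: 2; lateral line: 3; book lungs: 2; prehensile tail: 2; gular pouch: 1; wing venation reduced: 3.
Total tree length = 13.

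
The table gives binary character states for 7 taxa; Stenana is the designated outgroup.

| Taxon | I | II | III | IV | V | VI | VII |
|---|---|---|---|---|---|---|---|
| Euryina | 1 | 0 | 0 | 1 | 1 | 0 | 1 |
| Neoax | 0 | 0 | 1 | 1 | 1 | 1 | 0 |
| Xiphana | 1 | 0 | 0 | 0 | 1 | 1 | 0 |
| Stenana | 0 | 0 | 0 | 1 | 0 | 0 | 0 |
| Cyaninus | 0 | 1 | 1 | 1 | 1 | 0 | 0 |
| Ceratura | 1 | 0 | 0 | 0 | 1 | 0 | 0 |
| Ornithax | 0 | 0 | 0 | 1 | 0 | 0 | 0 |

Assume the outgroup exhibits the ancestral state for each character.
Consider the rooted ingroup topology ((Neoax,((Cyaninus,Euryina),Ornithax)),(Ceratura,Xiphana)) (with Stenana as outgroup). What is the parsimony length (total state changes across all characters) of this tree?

Map each character onto ((Neoax,((Cyaninus,Euryina),Ornithax)),(Ceratura,Xiphana)) (rooted by Stenana) and count the minimum state changes it requires (Fitch parsimony):
I: 2; II: 1; III: 2; IV: 1; V: 2; VI: 2; VII: 1.
Total tree length = 11.

11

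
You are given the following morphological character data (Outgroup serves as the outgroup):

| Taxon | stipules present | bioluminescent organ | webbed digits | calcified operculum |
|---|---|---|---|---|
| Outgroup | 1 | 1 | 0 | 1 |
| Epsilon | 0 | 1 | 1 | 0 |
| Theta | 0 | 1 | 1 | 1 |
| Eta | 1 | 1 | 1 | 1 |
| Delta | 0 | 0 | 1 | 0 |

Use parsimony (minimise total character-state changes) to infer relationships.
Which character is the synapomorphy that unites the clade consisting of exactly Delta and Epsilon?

Character polarity is set by the outgroup: the derived state is whichever differs from the outgroup's state, so for stipules present, bioluminescent organ, calcified operculum the derived state is '0', and for the remaining characters it is '1'.
stipules present (derived state '0') is shared by Delta, Epsilon, and Theta — a synapomorphy uniting that clade.
bioluminescent organ: derived state '0' in Delta only — an autapomorphy, so it tells us nothing about relationships among taxa.
All ingroup taxa share the derived state '1' for webbed digits; it defines the ingroup but does not resolve relationships within it.
calcified operculum: derived state '0' in Delta and Epsilon only — synapomorphy for {Delta, Epsilon}.
Most parsimonious ingroup topology: (((Epsilon,Delta),Theta),Eta).
The clade {Delta, Epsilon} is supported by calcified operculum: its derived state '0' occurs in exactly those taxa and in no other taxon (including the outgroup).

calcified operculum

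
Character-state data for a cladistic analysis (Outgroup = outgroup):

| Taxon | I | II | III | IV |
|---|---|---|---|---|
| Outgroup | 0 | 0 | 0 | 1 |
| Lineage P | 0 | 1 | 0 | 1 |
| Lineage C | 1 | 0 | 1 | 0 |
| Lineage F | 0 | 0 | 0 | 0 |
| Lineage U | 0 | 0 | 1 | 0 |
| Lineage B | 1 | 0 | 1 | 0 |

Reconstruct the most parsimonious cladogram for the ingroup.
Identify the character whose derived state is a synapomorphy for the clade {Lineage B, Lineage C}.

I

Character polarity is set by the outgroup: the derived state is whichever differs from the outgroup's state, so for IV the derived state is '0', and for the remaining characters it is '1'.
Only Lineage B and Lineage C show the derived state '1' for I, supporting them as a clade.
II: derived state '1' in Lineage P only — an autapomorphy, so it tells us nothing about relationships among taxa.
Only Lineage B, Lineage C, and Lineage U show the derived state '1' for III, supporting them as a clade.
IV (derived state '0') is shared by Lineage B, Lineage C, Lineage F, and Lineage U — a synapomorphy uniting that clade.
Most parsimonious ingroup topology: (Lineage P,(((Lineage C,Lineage B),Lineage U),Lineage F)).
The clade {Lineage B, Lineage C} is supported by I: its derived state '1' occurs in exactly those taxa and in no other taxon (including the outgroup).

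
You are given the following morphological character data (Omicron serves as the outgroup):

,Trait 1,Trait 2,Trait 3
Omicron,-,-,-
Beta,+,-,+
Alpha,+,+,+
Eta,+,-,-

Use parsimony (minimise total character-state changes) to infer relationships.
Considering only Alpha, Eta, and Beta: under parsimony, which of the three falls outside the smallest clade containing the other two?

Eta

The outgroup has state '-' for every character, so '+' is the derived state throughout.
All ingroup taxa share the derived state '+' for Trait 1; it defines the ingroup but does not resolve relationships within it.
Trait 2: derived state '+' in Alpha only — an autapomorphy, so it tells us nothing about relationships among taxa.
Trait 3: derived state '+' in Alpha and Beta only — synapomorphy for {Alpha, Beta}.
Most parsimonious ingroup topology: ((Beta,Alpha),Eta).
Beta and Alpha share a more recent common ancestor with each other than either does with Eta, so Eta is the least closely related of the three.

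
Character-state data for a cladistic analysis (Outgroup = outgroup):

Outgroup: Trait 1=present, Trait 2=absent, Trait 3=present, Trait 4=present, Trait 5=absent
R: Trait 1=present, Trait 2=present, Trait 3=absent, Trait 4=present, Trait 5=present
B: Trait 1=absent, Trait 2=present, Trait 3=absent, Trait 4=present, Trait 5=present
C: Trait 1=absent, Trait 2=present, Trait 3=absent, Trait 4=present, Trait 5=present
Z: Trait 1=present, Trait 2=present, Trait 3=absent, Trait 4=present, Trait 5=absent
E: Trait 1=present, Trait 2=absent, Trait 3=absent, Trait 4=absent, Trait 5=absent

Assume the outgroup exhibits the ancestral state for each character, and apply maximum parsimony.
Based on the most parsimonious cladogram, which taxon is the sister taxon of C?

B

Character polarity is set by the outgroup: the derived state is whichever differs from the outgroup's state, so for Trait 1, Trait 3, Trait 4 the derived state is 'absent', and for the remaining characters it is 'present'.
Trait 1: derived state 'absent' in B and C only — synapomorphy for {B, C}.
Trait 2 (derived state 'present') is shared by B, C, R, and Z — a synapomorphy uniting that clade.
All ingroup taxa share the derived state 'absent' for Trait 3; it defines the ingroup but does not resolve relationships within it.
Trait 4 (derived state 'absent') is unique to E (autapomorphy; uninformative for grouping).
Only B, C, and R show the derived state 'present' for Trait 5, supporting them as a clade.
Most parsimonious ingroup topology: (((R,(B,C)),Z),E).
C and B form a cherry on this tree, so they are sister taxa.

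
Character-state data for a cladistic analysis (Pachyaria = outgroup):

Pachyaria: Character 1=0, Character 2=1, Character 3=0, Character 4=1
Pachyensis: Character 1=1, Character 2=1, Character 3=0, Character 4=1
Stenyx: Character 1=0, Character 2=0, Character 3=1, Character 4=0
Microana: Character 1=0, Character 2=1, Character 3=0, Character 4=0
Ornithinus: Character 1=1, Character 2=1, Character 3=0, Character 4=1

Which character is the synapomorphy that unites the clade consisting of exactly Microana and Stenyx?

Character polarity is set by the outgroup: the derived state is whichever differs from the outgroup's state, so for Character 2, Character 4 the derived state is '0', and for the remaining characters it is '1'.
Character 1 (derived state '1') is shared by Ornithinus and Pachyensis — a synapomorphy uniting that clade.
Character 2: derived state '0' in Stenyx only — an autapomorphy, so it tells us nothing about relationships among taxa.
Character 3 (derived state '1') is unique to Stenyx (autapomorphy; uninformative for grouping).
Only Microana and Stenyx show the derived state '0' for Character 4, supporting them as a clade.
Most parsimonious ingroup topology: ((Pachyensis,Ornithinus),(Stenyx,Microana)).
The clade {Microana, Stenyx} is supported by Character 4: its derived state '0' occurs in exactly those taxa and in no other taxon (including the outgroup).

Character 4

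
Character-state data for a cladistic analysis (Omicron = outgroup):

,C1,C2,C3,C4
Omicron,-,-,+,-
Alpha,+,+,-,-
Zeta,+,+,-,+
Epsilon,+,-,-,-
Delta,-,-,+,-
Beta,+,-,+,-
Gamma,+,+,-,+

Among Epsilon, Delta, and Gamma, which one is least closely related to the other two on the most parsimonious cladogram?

Character polarity is set by the outgroup: the derived state is whichever differs from the outgroup's state, so for C3 the derived state is '-', and for the remaining characters it is '+'.
C1 (derived state '+') is shared by Alpha, Beta, Epsilon, Gamma, and Zeta — a synapomorphy uniting that clade.
C2 (derived state '+') is shared by Alpha, Gamma, and Zeta — a synapomorphy uniting that clade.
C3: derived state '-' in Alpha, Epsilon, Gamma, and Zeta only — synapomorphy for {Alpha, Epsilon, Gamma, Zeta}.
C4 (derived state '+') is shared by Gamma and Zeta — a synapomorphy uniting that clade.
Most parsimonious ingroup topology: ((((Alpha,(Zeta,Gamma)),Epsilon),Beta),Delta).
Gamma and Epsilon share a more recent common ancestor with each other than either does with Delta, so Delta is the least closely related of the three.

Delta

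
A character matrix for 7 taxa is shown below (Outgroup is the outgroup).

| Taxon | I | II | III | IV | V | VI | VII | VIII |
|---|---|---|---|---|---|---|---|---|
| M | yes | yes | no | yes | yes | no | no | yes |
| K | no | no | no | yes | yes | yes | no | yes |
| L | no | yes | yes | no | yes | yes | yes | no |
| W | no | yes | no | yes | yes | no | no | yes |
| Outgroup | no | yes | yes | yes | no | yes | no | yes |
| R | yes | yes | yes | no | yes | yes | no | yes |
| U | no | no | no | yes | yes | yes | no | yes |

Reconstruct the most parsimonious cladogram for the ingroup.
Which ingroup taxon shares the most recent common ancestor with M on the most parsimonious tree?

W

Character polarity is set by the outgroup: the derived state is whichever differs from the outgroup's state, so for II, III, IV, VI, VIII the derived state is 'no', and for the remaining characters it is 'yes'.
I (state 'yes') occurs in M and R but conflicts with the nesting implied by the other characters — most parsimoniously interpreted as homoplasy.
II: derived state 'no' in K and U only — synapomorphy for {K, U}.
III: derived state 'no' in K, M, U, and W only — synapomorphy for {K, M, U, W}.
IV: derived state 'no' in L and R only — synapomorphy for {L, R}.
V (derived state 'yes') is shared by all ingroup taxa — unites the whole ingroup.
VI: derived state 'no' in M and W only — synapomorphy for {M, W}.
VII (derived state 'yes') is unique to L (autapomorphy; uninformative for grouping).
VIII: derived state 'no' in L only — an autapomorphy, so it tells us nothing about relationships among taxa.
Most parsimonious ingroup topology: (((K,U),(W,M)),(R,L)).
M and W form a cherry on this tree, so they are sister taxa.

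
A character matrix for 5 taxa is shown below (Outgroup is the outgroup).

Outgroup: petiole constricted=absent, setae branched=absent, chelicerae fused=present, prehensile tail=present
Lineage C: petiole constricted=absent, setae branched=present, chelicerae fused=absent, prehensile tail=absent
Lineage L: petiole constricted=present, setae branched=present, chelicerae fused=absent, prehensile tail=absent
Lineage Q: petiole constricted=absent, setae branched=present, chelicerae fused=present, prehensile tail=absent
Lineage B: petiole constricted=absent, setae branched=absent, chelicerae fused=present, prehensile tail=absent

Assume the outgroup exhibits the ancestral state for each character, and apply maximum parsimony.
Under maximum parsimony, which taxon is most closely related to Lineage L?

Lineage C

Character polarity is set by the outgroup: the derived state is whichever differs from the outgroup's state, so for chelicerae fused, prehensile tail the derived state is 'absent', and for the remaining characters it is 'present'.
petiole constricted: derived state 'present' in Lineage L only — an autapomorphy, so it tells us nothing about relationships among taxa.
Only Lineage C, Lineage L, and Lineage Q show the derived state 'present' for setae branched, supporting them as a clade.
chelicerae fused: derived state 'absent' in Lineage C and Lineage L only — synapomorphy for {Lineage C, Lineage L}.
All ingroup taxa share the derived state 'absent' for prehensile tail; it defines the ingroup but does not resolve relationships within it.
Most parsimonious ingroup topology: (((Lineage C,Lineage L),Lineage Q),Lineage B).
Lineage L and Lineage C form a cherry on this tree, so they are sister taxa.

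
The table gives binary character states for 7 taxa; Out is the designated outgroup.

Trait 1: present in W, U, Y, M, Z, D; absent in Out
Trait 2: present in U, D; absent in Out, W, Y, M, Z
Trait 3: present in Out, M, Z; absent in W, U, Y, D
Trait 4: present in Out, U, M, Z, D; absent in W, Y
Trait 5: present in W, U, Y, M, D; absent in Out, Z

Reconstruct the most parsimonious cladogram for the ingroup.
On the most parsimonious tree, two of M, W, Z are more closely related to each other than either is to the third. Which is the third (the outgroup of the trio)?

Character polarity is set by the outgroup: the derived state is whichever differs from the outgroup's state, so for Trait 3, Trait 4 the derived state is 'absent', and for the remaining characters it is 'present'.
Trait 1 (derived state 'present') is shared by all ingroup taxa — unites the whole ingroup.
Trait 2: derived state 'present' in D and U only — synapomorphy for {D, U}.
Only D, U, W, and Y show the derived state 'absent' for Trait 3, supporting them as a clade.
Trait 4 (derived state 'absent') is shared by W and Y — a synapomorphy uniting that clade.
Only D, M, U, W, and Y show the derived state 'present' for Trait 5, supporting them as a clade.
Most parsimonious ingroup topology: ((((W,Y),(U,D)),M),Z).
M and W share a more recent common ancestor with each other than either does with Z, so Z is the least closely related of the three.

Z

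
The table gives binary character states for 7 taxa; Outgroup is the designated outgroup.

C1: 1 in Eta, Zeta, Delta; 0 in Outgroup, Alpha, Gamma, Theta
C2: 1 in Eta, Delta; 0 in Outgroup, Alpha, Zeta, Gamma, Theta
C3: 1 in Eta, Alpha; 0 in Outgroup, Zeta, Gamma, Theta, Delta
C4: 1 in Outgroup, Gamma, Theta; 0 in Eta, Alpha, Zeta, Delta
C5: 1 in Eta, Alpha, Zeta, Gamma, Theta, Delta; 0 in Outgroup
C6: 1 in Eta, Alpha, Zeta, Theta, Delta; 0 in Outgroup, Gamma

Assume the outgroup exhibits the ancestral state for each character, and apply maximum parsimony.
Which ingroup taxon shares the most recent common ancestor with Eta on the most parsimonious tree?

Delta

Character polarity is set by the outgroup: the derived state is whichever differs from the outgroup's state, so for C4 the derived state is '0', and for the remaining characters it is '1'.
C1 (derived state '1') is shared by Delta, Eta, and Zeta — a synapomorphy uniting that clade.
C2 (derived state '1') is shared by Delta and Eta — a synapomorphy uniting that clade.
C3 groups Alpha and Eta, which is incompatible with the clades supported by the remaining characters; treating it as convergent (homoplasy) costs fewer steps than any alternative tree.
C4 (derived state '0') is shared by Alpha, Delta, Eta, and Zeta — a synapomorphy uniting that clade.
C5 (derived state '1') is shared by all ingroup taxa — unites the whole ingroup.
C6: derived state '1' in Alpha, Delta, Eta, Theta, and Zeta only — synapomorphy for {Alpha, Delta, Eta, Theta, Zeta}.
Most parsimonious ingroup topology: (((((Eta,Delta),Zeta),Alpha),Theta),Gamma).
Eta and Delta form a cherry on this tree, so they are sister taxa.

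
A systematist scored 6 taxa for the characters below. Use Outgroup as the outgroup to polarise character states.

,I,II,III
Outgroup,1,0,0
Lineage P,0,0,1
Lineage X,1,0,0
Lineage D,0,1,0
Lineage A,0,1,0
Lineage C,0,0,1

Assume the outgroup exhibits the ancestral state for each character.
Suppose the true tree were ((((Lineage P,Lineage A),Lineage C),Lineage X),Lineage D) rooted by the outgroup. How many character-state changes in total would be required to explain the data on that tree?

Map each character onto ((((Lineage P,Lineage A),Lineage C),Lineage X),Lineage D) (rooted by Outgroup) and count the minimum state changes it requires (Fitch parsimony):
I: 2; II: 2; III: 2.
Total tree length = 6.

6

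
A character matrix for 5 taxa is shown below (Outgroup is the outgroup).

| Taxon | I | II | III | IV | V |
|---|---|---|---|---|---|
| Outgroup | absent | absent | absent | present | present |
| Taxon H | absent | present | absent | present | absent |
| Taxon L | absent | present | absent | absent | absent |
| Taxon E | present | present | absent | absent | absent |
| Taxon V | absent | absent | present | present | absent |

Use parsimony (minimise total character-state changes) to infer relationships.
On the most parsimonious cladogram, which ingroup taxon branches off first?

Character polarity is set by the outgroup: the derived state is whichever differs from the outgroup's state, so for IV, V the derived state is 'absent', and for the remaining characters it is 'present'.
I: derived state 'present' in Taxon E only — an autapomorphy, so it tells us nothing about relationships among taxa.
II: derived state 'present' in Taxon E, Taxon H, and Taxon L only — synapomorphy for {Taxon E, Taxon H, Taxon L}.
III (derived state 'present') is unique to Taxon V (autapomorphy; uninformative for grouping).
IV: derived state 'absent' in Taxon E and Taxon L only — synapomorphy for {Taxon E, Taxon L}.
V (derived state 'absent') is shared by all ingroup taxa — unites the whole ingroup.
Most parsimonious ingroup topology: ((Taxon H,(Taxon L,Taxon E)),Taxon V).
Taxon V is sister to the clade containing all other ingroup taxa, so it is the earliest-diverging (most basal) ingroup lineage.

Taxon V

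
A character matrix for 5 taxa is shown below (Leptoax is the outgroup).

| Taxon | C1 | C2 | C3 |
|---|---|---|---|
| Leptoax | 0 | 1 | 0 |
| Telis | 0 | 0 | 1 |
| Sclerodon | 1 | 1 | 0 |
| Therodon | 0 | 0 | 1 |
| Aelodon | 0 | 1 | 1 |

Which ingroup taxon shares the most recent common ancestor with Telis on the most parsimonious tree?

Therodon

Character polarity is set by the outgroup: the derived state is whichever differs from the outgroup's state, so for C2 the derived state is '0', and for the remaining characters it is '1'.
C1: derived state '1' in Sclerodon only — an autapomorphy, so it tells us nothing about relationships among taxa.
C2: derived state '0' in Telis and Therodon only — synapomorphy for {Telis, Therodon}.
C3: derived state '1' in Aelodon, Telis, and Therodon only — synapomorphy for {Aelodon, Telis, Therodon}.
Most parsimonious ingroup topology: (((Telis,Therodon),Aelodon),Sclerodon).
Telis and Therodon form a cherry on this tree, so they are sister taxa.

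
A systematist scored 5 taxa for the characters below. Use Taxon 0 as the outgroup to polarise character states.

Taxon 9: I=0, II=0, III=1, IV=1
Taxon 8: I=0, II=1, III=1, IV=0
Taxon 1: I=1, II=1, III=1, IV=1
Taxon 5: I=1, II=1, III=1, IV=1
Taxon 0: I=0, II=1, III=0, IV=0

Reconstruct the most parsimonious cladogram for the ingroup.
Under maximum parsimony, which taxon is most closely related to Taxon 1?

Character polarity is set by the outgroup: the derived state is whichever differs from the outgroup's state, so for II the derived state is '0', and for the remaining characters it is '1'.
I: derived state '1' in Taxon 1 and Taxon 5 only — synapomorphy for {Taxon 1, Taxon 5}.
II (derived state '0') is unique to Taxon 9 (autapomorphy; uninformative for grouping).
III (derived state '1') is shared by all ingroup taxa — unites the whole ingroup.
Only Taxon 1, Taxon 5, and Taxon 9 show the derived state '1' for IV, supporting them as a clade.
Most parsimonious ingroup topology: (((Taxon 5,Taxon 1),Taxon 9),Taxon 8).
Taxon 1 and Taxon 5 form a cherry on this tree, so they are sister taxa.

Taxon 5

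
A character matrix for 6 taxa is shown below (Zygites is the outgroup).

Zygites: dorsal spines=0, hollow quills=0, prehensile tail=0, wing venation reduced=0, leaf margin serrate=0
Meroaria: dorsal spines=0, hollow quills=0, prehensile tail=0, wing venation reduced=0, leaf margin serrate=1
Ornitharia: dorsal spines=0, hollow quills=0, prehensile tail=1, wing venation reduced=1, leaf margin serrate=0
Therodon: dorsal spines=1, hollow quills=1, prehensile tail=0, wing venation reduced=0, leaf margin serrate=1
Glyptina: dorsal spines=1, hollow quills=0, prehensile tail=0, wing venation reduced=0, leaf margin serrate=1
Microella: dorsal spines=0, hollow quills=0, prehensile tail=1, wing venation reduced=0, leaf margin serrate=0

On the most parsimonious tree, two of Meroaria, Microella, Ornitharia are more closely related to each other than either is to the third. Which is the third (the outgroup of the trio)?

Meroaria

The outgroup has state '0' for every character, so '1' is the derived state throughout.
dorsal spines: derived state '1' in Glyptina and Therodon only — synapomorphy for {Glyptina, Therodon}.
hollow quills: derived state '1' in Therodon only — an autapomorphy, so it tells us nothing about relationships among taxa.
Only Microella and Ornitharia show the derived state '1' for prehensile tail, supporting them as a clade.
wing venation reduced (derived state '1') is unique to Ornitharia (autapomorphy; uninformative for grouping).
leaf margin serrate: derived state '1' in Glyptina, Meroaria, and Therodon only — synapomorphy for {Glyptina, Meroaria, Therodon}.
Most parsimonious ingroup topology: ((Meroaria,(Therodon,Glyptina)),(Ornitharia,Microella)).
Ornitharia and Microella share a more recent common ancestor with each other than either does with Meroaria, so Meroaria is the least closely related of the three.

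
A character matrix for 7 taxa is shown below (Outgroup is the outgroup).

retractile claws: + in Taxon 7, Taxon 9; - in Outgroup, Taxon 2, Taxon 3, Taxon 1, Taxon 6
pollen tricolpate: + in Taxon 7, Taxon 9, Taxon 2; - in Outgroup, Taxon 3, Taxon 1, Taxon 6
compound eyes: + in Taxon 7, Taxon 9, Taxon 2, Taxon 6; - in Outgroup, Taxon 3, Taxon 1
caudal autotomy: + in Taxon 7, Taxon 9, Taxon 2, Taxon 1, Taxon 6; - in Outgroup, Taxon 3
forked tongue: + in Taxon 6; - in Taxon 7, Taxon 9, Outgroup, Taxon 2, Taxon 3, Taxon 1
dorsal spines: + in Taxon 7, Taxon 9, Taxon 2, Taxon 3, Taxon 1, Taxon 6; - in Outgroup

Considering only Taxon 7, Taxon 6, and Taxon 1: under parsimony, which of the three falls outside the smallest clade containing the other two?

The outgroup has state '-' for every character, so '+' is the derived state throughout.
retractile claws (derived state '+') is shared by Taxon 7 and Taxon 9 — a synapomorphy uniting that clade.
pollen tricolpate: derived state '+' in Taxon 2, Taxon 7, and Taxon 9 only — synapomorphy for {Taxon 2, Taxon 7, Taxon 9}.
compound eyes: derived state '+' in Taxon 2, Taxon 6, Taxon 7, and Taxon 9 only — synapomorphy for {Taxon 2, Taxon 6, Taxon 7, Taxon 9}.
caudal autotomy: derived state '+' in Taxon 1, Taxon 2, Taxon 6, Taxon 7, and Taxon 9 only — synapomorphy for {Taxon 1, Taxon 2, Taxon 6, Taxon 7, Taxon 9}.
forked tongue: derived state '+' in Taxon 6 only — an autapomorphy, so it tells us nothing about relationships among taxa.
dorsal spines (derived state '+') is shared by all ingroup taxa — unites the whole ingroup.
Most parsimonious ingroup topology: (((Taxon 6,(Taxon 2,(Taxon 9,Taxon 7))),Taxon 1),Taxon 3).
Taxon 6 and Taxon 7 share a more recent common ancestor with each other than either does with Taxon 1, so Taxon 1 is the least closely related of the three.

Taxon 1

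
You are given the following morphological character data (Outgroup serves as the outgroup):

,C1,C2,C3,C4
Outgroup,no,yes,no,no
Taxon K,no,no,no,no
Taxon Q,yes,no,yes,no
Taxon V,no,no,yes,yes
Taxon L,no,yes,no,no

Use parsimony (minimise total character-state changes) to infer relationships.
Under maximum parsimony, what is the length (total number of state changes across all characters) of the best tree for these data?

4

Character polarity is set by the outgroup: the derived state is whichever differs from the outgroup's state, so for C2 the derived state is 'no', and for the remaining characters it is 'yes'.
C1 (derived state 'yes') is unique to Taxon Q (autapomorphy; uninformative for grouping).
C2: derived state 'no' in Taxon K, Taxon Q, and Taxon V only — synapomorphy for {Taxon K, Taxon Q, Taxon V}.
Only Taxon Q and Taxon V show the derived state 'yes' for C3, supporting them as a clade.
C4: derived state 'yes' in Taxon V only — an autapomorphy, so it tells us nothing about relationships among taxa.
Most parsimonious ingroup topology: ((Taxon K,(Taxon Q,Taxon V)),Taxon L).
Changes per character on this tree: C1: 1; C2: 1; C3: 1; C4: 1.
Total = 4.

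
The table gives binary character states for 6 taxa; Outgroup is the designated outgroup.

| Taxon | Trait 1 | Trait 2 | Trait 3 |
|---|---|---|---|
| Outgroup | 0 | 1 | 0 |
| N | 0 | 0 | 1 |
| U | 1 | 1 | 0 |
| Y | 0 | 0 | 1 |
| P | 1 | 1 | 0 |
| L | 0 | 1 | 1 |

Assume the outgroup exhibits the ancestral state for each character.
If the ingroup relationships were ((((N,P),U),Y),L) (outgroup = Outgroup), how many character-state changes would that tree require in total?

Map each character onto ((((N,P),U),Y),L) (rooted by Outgroup) and count the minimum state changes it requires (Fitch parsimony):
Trait 1: 2; Trait 2: 2; Trait 3: 3.
Total tree length = 7.

7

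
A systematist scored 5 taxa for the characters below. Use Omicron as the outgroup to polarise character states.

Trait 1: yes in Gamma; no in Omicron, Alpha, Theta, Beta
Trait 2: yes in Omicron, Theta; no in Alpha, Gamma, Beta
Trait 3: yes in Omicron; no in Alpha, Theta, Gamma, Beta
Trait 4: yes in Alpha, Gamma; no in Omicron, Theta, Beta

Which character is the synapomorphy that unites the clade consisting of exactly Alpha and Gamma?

Character polarity is set by the outgroup: the derived state is whichever differs from the outgroup's state, so for Trait 2, Trait 3 the derived state is 'no', and for the remaining characters it is 'yes'.
Trait 1: derived state 'yes' in Gamma only — an autapomorphy, so it tells us nothing about relationships among taxa.
Trait 2 (derived state 'no') is shared by Alpha, Beta, and Gamma — a synapomorphy uniting that clade.
All ingroup taxa share the derived state 'no' for Trait 3; it defines the ingroup but does not resolve relationships within it.
Only Alpha and Gamma show the derived state 'yes' for Trait 4, supporting them as a clade.
Most parsimonious ingroup topology: (((Alpha,Gamma),Beta),Theta).
The clade {Alpha, Gamma} is supported by Trait 4: its derived state 'yes' occurs in exactly those taxa and in no other taxon (including the outgroup).

Trait 4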